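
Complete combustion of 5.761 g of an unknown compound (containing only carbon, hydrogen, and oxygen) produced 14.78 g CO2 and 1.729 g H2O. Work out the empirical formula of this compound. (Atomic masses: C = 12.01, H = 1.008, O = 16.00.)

mol C = 14.78 / 44.01 = 0.3358; mass C = 0.3358 × 12.01 = 4.033 g
mol H = 2 × (1.729 / 18.02) = 0.1919; mass H = 0.1919 × 1.008 = 0.1934 g
mass O = 5.761 − (4.227) = 1.534 g → mol O = 0.09589
Smallest is O at 0.09589 mol; normalising gives C 3.502, H 2.001, O 1.000
Multiply by 2: C 7.00, H 4.00, O 2.00 → C7H4O2

C7H4O2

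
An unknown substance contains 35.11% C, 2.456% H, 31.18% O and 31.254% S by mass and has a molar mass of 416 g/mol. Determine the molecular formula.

C12H10O8S4

Assume 100 g: 35.11 g C, 2.456 g H, 31.18 g O, 31.254 g S.
n(C) = 35.11/12.01 = 2.923, n(H) = 2.456/1.008 = 2.437, n(O) = 31.18/16.00 = 1.949, n(S) = 31.254/32.07 = 0.9746
Ratios (÷ 0.9746): C 3.000, H 2.500, O 2.000, S 1.000
×2: C 6.00, H 5.00, O 4.00, S 2.00 → C6H5O4S2
Empirical-formula mass = 205.24 g/mol
n = 416 / 205.24 = 2.03 ≈ 2
Molecular formula = (C6H5O4S2)×2 = C12H10O8S4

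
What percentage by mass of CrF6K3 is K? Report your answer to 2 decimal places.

Molar mass = 1(52.00) + 6(19.00) + 3(39.10) = 283.300 g/mol
Mass of K per mole = 3 × 39.10 = 117.300 g
% K = 117.300 / 283.300 × 100 = 41.40%

41.40%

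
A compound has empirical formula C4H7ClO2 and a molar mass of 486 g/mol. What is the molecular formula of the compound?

Empirical-formula mass = 122.55 g/mol
n = 486 / 122.55 = 3.97 ≈ 4
Molecular formula = (C4H7ClO2)4 = C16H28Cl4O8

C16H28Cl4O8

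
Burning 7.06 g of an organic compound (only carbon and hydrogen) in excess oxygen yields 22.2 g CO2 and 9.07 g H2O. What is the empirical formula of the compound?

CH2

mol C = 22.2 / 44.01 = 0.5044; mass C = 0.5044 × 12.01 = 6.058 g
mol H = 2 × (9.07 / 18.02) = 1.007; mass H = 1.007 × 1.008 = 1.015 g
Divide by the smallest (0.5044 mol C): C 1.000, H 1.996
≈ 1:2 → CH2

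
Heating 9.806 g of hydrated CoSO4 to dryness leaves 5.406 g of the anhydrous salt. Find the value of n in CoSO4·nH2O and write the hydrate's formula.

Mass of water lost = 9.806 − 5.406 = 4.4 g → 4.4 / 18.02 = 0.2442 mol H2O
Molar mass of CoSO4 = 155.00 g/mol → mol CoSO4 = 5.406 / 155.00 = 0.03488
n = 0.2442 / 0.03488 = 7.00 ≈ 7 → CoSO4·7H2O

CoSO4·7H2O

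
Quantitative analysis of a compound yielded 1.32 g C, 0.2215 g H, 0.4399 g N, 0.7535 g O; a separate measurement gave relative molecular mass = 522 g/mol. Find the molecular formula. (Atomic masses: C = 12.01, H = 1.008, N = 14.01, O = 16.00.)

C21H42N6O9

Moles — C: 1.32 / 12.01 = 0.1099 mol; H: 0.2215 / 1.008 = 0.2197 mol; N: 0.4399 / 14.01 = 0.0314 mol; O: 0.7535 / 16.00 = 0.04709 mol
Divide by the smallest (0.0314 mol N): C 3.500, H 6.998, N 1.000, O 1.500
Scaling by 2: C 7.00, H 14.00, N 2.00, O 3.00 → C7H14N2O3
Empirical-formula mass = 174.20 g/mol
n = 522 / 174.20 = 3.00 ≈ 3
Molecular formula = (C7H14N2O3)×3 = C21H42N6O9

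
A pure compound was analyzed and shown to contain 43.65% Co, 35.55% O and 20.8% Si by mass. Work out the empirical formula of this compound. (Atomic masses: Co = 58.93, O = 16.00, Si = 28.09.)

Assume 100 g: 43.65 g Co, 35.55 g O, 20.8 g Si.
n(Co) = 43.65/58.93 = 0.7407, n(O) = 35.55/16.00 = 2.222, n(Si) = 20.8/28.09 = 0.7405
Divide by the smallest (0.7405 mol Si): Co 1.000, O 3.001, Si 1.000
≈ 1:3:1 → CoO3Si

CoO3Si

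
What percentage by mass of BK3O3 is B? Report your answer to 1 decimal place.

Molar mass = 1(10.81) + 3(39.10) + 3(16.00) = 176.110 g/mol
Mass of B per mole = 1 × 10.81 = 10.810 g
% B = 10.810 / 176.110 × 100 = 6.1%

6.1%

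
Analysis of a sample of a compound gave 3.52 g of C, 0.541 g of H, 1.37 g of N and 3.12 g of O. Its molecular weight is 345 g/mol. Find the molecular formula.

n(C) = 3.52/12.01 = 0.2931, n(H) = 0.541/1.008 = 0.5367, n(N) = 1.37/14.01 = 0.09779, n(O) = 3.12/16.00 = 0.195
Divide by the smallest (0.09779 mol N): C 2.997, H 5.489, N 1.000, O 1.994
Scaling by 2: C 5.99, H 10.98, N 2.00, O 3.99 → C6H11N2O4
Empirical-formula mass = 175.17 g/mol
n = 345 / 175.17 = 1.97 ≈ 2
Molecular formula = (C6H11N2O4)×2 = C12H22N4O8

C12H22N4O8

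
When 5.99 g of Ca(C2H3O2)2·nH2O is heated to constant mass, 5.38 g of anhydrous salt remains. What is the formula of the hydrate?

Mass of water lost = 5.99 − 5.38 = 0.61 g → 0.61 / 18.02 = 0.03385 mol H2O
Molar mass of Ca(C2H3O2)2 = 158.17 g/mol → mol Ca(C2H3O2)2 = 5.38 / 158.17 = 0.03401
n = 0.03385 / 0.03401 = 1.00 ≈ 1 → Ca(C2H3O2)2·H2O

Ca(C2H3O2)2·H2O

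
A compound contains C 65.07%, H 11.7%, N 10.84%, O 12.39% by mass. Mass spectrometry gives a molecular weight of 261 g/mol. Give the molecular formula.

Assume 100 g: 65.07 g C, 11.7 g H, 10.84 g N, 12.39 g O.
n(C) = 65.07/12.01 = 5.418, n(H) = 11.7/1.008 = 11.61, n(N) = 10.84/14.01 = 0.7737, n(O) = 12.39/16.00 = 0.7744
Ratios (÷ 0.7737): C 7.002, H 15.001, N 1.000, O 1.001
≈ 7:15:1:1 → C7H15NO
Empirical-formula mass = 129.20 g/mol
n = 261 / 129.20 = 2.02 ≈ 2
Molecular formula = (C7H15NO)×2 = C14H30N2O2

C14H30N2O2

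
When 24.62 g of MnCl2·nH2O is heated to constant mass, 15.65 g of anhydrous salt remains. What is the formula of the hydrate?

Mass of water lost = 24.62 − 15.65 = 8.97 g → 8.97 / 18.02 = 0.4978 mol H2O
Molar mass of MnCl2 = 125.84 g/mol → mol MnCl2 = 15.65 / 125.84 = 0.1244
n = 0.4978 / 0.1244 = 4.00 ≈ 4 → MnCl2·4H2O

MnCl2·4H2O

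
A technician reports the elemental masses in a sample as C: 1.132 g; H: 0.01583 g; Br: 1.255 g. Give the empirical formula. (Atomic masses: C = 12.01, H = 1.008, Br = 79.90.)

C6HBr

C: 1.132 g ÷ 12.01 g/mol = 0.09425 mol
H: 0.01583 g ÷ 1.008 g/mol = 0.0157 mol
Br: 1.255 g ÷ 79.90 g/mol = 0.01571 mol
Smallest is H at 0.0157 mol; normalising gives C 6.002, H 1.000, Br 1.000
≈ 6:1:1 → C6HBr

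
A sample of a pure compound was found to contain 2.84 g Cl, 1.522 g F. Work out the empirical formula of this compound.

ClF

Cl: 2.84 g ÷ 35.45 g/mol = 0.08011 mol
F: 1.522 g ÷ 19.00 g/mol = 0.08011 mol
Smallest is F at 0.08011 mol; normalising gives Cl 1.000, F 1.000
→ ClF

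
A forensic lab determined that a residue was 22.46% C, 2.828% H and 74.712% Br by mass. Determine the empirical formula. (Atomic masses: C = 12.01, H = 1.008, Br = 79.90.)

C2H3Br

Assume 100 g: 22.46 g C, 2.828 g H, 74.712 g Br.
Moles — C: 22.46 / 12.01 = 1.87 mol; H: 2.828 / 1.008 = 2.806 mol; Br: 74.712 / 79.90 = 0.9351 mol
Ratios (÷ 0.9351): C 2.000, H 3.000, Br 1.000
≈ 2:3:1 → C2H3Br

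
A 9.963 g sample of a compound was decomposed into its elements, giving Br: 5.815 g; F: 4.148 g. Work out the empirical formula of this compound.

BrF3

Moles — Br: 5.815 / 79.90 = 0.07278 mol; F: 4.148 / 19.00 = 0.2183 mol
Divide by the smallest (0.07278 mol Br): Br 1.000, F 3.000
Ratio ≈ 1:3, so the empirical formula is BrF3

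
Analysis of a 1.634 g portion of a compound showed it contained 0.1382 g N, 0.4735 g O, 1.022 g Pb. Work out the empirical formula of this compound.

N2O6Pb

Moles — N: 0.1382 / 14.01 = 0.009864 mol; O: 0.4735 / 16.00 = 0.02959 mol; Pb: 1.022 / 207.2 = 0.004932 mol
Divide by the smallest (0.004932 mol Pb): N 2.000, O 6.000, Pb 1.000
Ratio ≈ 2:6:1, so the empirical formula is N2O6Pb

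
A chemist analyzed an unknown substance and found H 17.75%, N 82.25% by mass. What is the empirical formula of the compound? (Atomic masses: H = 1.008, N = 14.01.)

H3N

Assume 100 g: 17.75 g H, 82.25 g N.
Moles — H: 17.75 / 1.008 = 17.61 mol; N: 82.25 / 14.01 = 5.871 mol
Smallest is N at 5.871 mol; normalising gives H 2.999, N 1.000
≈ 3:1 → H3N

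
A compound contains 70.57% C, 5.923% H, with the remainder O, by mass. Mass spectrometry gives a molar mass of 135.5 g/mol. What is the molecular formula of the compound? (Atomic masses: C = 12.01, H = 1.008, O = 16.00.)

Assume 100 g: 70.57 g C, 5.923 g H, 23.507 g O.
C: 70.57 g ÷ 12.01 g/mol = 5.876 mol
H: 5.923 g ÷ 1.008 g/mol = 5.876 mol
O: 23.507 g ÷ 16.00 g/mol = 1.469 mol
Ratios (÷ 1.469): C 3.999, H 3.999, O 1.000
Ratio ≈ 4:4:1, so the empirical formula is C4H4O
Empirical-formula mass = 68.07 g/mol
n = 135.5 / 68.07 = 1.99 ≈ 2
Molecular formula = (C4H4O)×2 = C8H8O2

C8H8O2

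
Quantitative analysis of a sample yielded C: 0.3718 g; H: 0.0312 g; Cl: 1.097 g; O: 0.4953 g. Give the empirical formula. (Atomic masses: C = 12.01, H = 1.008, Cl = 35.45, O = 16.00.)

C: 0.3718 g ÷ 12.01 g/mol = 0.03096 mol
H: 0.0312 g ÷ 1.008 g/mol = 0.03095 mol
Cl: 1.097 g ÷ 35.45 g/mol = 0.03094 mol
O: 0.4953 g ÷ 16.00 g/mol = 0.03096 mol
Divide by the smallest (0.03094 mol Cl): C 1.000, H 1.000, Cl 1.000, O 1.000
≈ 1:1:1:1 → CHClO

CHClO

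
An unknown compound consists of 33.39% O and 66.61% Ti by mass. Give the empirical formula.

O3Ti2

Assume 100 g: 33.39 g O, 66.61 g Ti.
n(O) = 33.39/16.00 = 2.087, n(Ti) = 66.61/47.87 = 1.391
Ratios (÷ 1.391): O 1.500, Ti 1.000
Scaling by 2: O 3.00, Ti 2.00 → O3Ti2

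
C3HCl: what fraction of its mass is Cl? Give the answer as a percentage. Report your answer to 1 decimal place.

Molar mass = 3(12.01) + 1(1.008) + 1(35.45) = 72.488 g/mol
Mass of Cl per mole = 1 × 35.45 = 35.450 g
% Cl = 35.450 / 72.488 × 100 = 48.9%

48.9%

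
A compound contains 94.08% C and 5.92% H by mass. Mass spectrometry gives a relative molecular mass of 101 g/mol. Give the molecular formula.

C8H6

Assume 100 g: 94.08 g C, 5.92 g H.
C: 94.08 g ÷ 12.01 g/mol = 7.833 mol
H: 5.92 g ÷ 1.008 g/mol = 5.873 mol
Ratios (÷ 5.873): C 1.334, H 1.000
Multiply by 3: C 4.00, H 3.00 → C4H3
Empirical-formula mass = 51.06 g/mol
n = 101 / 51.06 = 1.98 ≈ 2
Molecular formula = (C4H3)×2 = C8H6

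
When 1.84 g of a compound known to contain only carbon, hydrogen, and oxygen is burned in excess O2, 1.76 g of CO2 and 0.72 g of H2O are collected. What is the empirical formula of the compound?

CH2O2

mol C = 1.76 / 44.01 = 0.03999; mass C = 0.03999 × 12.01 = 0.4803 g
mol H = 2 × (0.72 / 18.02) = 0.07991; mass H = 0.07991 × 1.008 = 0.08055 g
mass O = 1.84 − (0.5608) = 1.279 g → mol O = 0.07995
Smallest is C at 0.03999 mol; normalising gives C 1.000, H 1.998, O 1.999
≈ 1:2:2 → CH2O2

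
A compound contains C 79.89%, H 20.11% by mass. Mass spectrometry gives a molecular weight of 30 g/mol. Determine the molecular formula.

C2H6

Assume 100 g: 79.89 g C, 20.11 g H.
C: 79.89 g ÷ 12.01 g/mol = 6.652 mol
H: 20.11 g ÷ 1.008 g/mol = 19.95 mol
Smallest is C at 6.652 mol; normalising gives C 1.000, H 2.999
≈ 1:3 → CH3
Empirical-formula mass = 15.03 g/mol
n = 30 / 15.03 = 2.00 ≈ 2
Molecular formula = (CH3)×2 = C2H6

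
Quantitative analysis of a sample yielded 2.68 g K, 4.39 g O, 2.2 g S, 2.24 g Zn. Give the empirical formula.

K2O8S2Zn

n(K) = 2.68/39.10 = 0.06854, n(O) = 4.39/16.00 = 0.2744, n(S) = 2.2/32.07 = 0.0686, n(Zn) = 2.24/65.38 = 0.03426
Divide by the smallest (0.03426 mol Zn): K 2.001, O 8.008, S 2.002, Zn 1.000
≈ 2:8:2:1 → K2O8S2Zn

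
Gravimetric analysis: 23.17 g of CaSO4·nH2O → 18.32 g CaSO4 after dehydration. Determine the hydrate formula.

Mass of water lost = 23.17 − 18.32 = 4.85 g → 4.85 / 18.02 = 0.2691 mol H2O
Molar mass of CaSO4 = 136.15 g/mol → mol CaSO4 = 18.32 / 136.15 = 0.1346
n = 0.2691 / 0.1346 = 2.00 ≈ 2 → CaSO4·2H2O

CaSO4·2H2O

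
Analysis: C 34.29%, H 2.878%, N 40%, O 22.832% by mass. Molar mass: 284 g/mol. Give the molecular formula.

C8H8N8O4

Assume 100 g: 34.29 g C, 2.878 g H, 40 g N, 22.832 g O.
C: 34.29 g ÷ 12.01 g/mol = 2.855 mol
H: 2.878 g ÷ 1.008 g/mol = 2.855 mol
N: 40 g ÷ 14.01 g/mol = 2.855 mol
O: 22.832 g ÷ 16.00 g/mol = 1.427 mol
Smallest is O at 1.427 mol; normalising gives C 2.001, H 2.001, N 2.001, O 1.000
→ C2H2N2O
Empirical-formula mass = 70.06 g/mol
n = 284 / 70.06 = 4.05 ≈ 4
Molecular formula = (C2H2N2O)×4 = C8H8N8O4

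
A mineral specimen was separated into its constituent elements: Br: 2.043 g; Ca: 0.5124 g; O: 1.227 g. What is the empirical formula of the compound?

Br2CaO6

n(Br) = 2.043/79.90 = 0.02557, n(Ca) = 0.5124/40.08 = 0.01278, n(O) = 1.227/16.00 = 0.07669
Ratios (÷ 0.01278): Br 2.000, Ca 1.000, O 5.999
Ratio ≈ 2:1:6, so the empirical formula is Br2CaO6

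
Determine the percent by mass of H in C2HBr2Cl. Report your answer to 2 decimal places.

0.46%

Molar mass = 2(12.01) + 1(1.008) + 2(79.90) + 1(35.45) = 220.278 g/mol
Mass of H per mole = 1 × 1.008 = 1.008 g
% H = 1.008 / 220.278 × 100 = 0.46%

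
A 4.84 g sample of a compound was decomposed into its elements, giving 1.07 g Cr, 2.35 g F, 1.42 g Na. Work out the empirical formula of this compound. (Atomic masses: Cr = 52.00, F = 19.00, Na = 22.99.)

Moles — Cr: 1.07 / 52.00 = 0.02058 mol; F: 2.35 / 19.00 = 0.1237 mol; Na: 1.42 / 22.99 = 0.06177 mol
Smallest is Cr at 0.02058 mol; normalising gives Cr 1.000, F 6.011, Na 3.002
≈ 1:6:3 → CrF6Na3

CrF6Na3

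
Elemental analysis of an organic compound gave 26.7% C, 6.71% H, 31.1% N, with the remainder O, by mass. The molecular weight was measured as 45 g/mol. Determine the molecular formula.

CH3NO

Assume 100 g: 26.7 g C, 6.71 g H, 31.1 g N, 35.49 g O.
Moles — C: 26.7 / 12.01 = 2.223 mol; H: 6.71 / 1.008 = 6.657 mol; N: 31.1 / 14.01 = 2.22 mol; O: 35.49 / 16.00 = 2.218 mol
Smallest is O at 2.218 mol; normalising gives C 1.002, H 3.001, N 1.001, O 1.000
→ CH3NO
Empirical-formula mass = 45.04 g/mol
n = 45 / 45.04 = 1.00 ≈ 1
Molecular formula = empirical formula = CH3NO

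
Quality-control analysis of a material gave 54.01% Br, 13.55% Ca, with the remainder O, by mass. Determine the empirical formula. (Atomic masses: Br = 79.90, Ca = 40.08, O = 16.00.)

Br2CaO6

Assume 100 g: 54.01 g Br, 13.55 g Ca, 32.44 g O.
Br: 54.01 g ÷ 79.90 g/mol = 0.676 mol
Ca: 13.55 g ÷ 40.08 g/mol = 0.3381 mol
O: 32.44 g ÷ 16.00 g/mol = 2.027 mol
Smallest is Ca at 0.3381 mol; normalising gives Br 1.999, Ca 1.000, O 5.997
→ Br2CaO6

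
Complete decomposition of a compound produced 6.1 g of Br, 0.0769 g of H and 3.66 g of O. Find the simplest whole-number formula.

BrHO3

Moles — Br: 6.1 / 79.90 = 0.07635 mol; H: 0.0769 / 1.008 = 0.07629 mol; O: 3.66 / 16.00 = 0.2288 mol
Divide by the smallest (0.07629 mol H): Br 1.001, H 1.000, O 2.998
≈ 1:1:3 → BrHO3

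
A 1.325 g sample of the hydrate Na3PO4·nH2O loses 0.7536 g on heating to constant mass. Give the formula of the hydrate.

Na3PO4·12H2O

Mass of anhydrous Na3PO4 = 1.325 − 0.7536 = 0.5714 g
mol H2O = 0.7536 / 18.02 = 0.04182
Molar mass of Na3PO4 = 163.94 g/mol → mol Na3PO4 = 0.5714 / 163.94 = 0.003485
n = 0.04182 / 0.003485 = 12.00 ≈ 12 → Na3PO4·12H2O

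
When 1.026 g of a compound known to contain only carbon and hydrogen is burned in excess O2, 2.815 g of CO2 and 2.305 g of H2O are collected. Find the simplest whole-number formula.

CH4

mol C = 2.815 / 44.01 = 0.06396; mass C = 0.06396 × 12.01 = 0.7682 g
mol H = 2 × (2.305 / 18.02) = 0.2558; mass H = 0.2558 × 1.008 = 0.2579 g
Divide by the smallest (0.06396 mol C): C 1.000, H 4.000
Ratio ≈ 1:4, so the empirical formula is CH4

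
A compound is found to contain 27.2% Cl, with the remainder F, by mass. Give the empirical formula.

Assume 100 g: 27.2 g Cl, 72.8 g F.
Cl: 27.2 g ÷ 35.45 g/mol = 0.7673 mol
F: 72.8 g ÷ 19.00 g/mol = 3.832 mol
Divide by the smallest (0.7673 mol Cl): Cl 1.000, F 4.994
≈ 1:5 → ClF5

ClF5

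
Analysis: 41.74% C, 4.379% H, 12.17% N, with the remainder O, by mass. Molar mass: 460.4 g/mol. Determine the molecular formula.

Assume 100 g: 41.74 g C, 4.379 g H, 12.17 g N, 41.711 g O.
n(C) = 41.74/12.01 = 3.475, n(H) = 4.379/1.008 = 4.344, n(N) = 12.17/14.01 = 0.8687, n(O) = 41.711/16.00 = 2.607
Smallest is N at 0.8687 mol; normalising gives C 4.001, H 5.001, N 1.000, O 3.001
≈ 4:5:1:3 → C4H5NO3
Empirical-formula mass = 115.09 g/mol
n = 460.4 / 115.09 = 4.00 ≈ 4
Molecular formula = (C4H5NO3)×4 = C16H20N4O12

C16H20N4O12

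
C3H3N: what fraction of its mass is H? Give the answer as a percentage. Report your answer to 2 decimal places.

5.70%

Molar mass = 3(12.01) + 3(1.008) + 1(14.01) = 53.064 g/mol
Mass of H per mole = 3 × 1.008 = 3.024 g
% H = 3.024 / 53.064 × 100 = 5.70%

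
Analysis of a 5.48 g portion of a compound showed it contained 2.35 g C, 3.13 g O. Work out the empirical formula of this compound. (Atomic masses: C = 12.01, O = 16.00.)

CO

Moles — C: 2.35 / 12.01 = 0.1957 mol; O: 3.13 / 16.00 = 0.1956 mol
Smallest is O at 0.1956 mol; normalising gives C 1.000, O 1.000
→ CO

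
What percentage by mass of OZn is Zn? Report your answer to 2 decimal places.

Molar mass = 1(16.00) + 1(65.38) = 81.380 g/mol
Mass of Zn per mole = 1 × 65.38 = 65.380 g
% Zn = 65.380 / 81.380 × 100 = 80.34%

80.34%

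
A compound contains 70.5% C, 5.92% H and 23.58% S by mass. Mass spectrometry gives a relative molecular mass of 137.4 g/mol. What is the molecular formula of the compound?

Assume 100 g: 70.5 g C, 5.92 g H, 23.58 g S.
n(C) = 70.5/12.01 = 5.87, n(H) = 5.92/1.008 = 5.873, n(S) = 23.58/32.07 = 0.7353
Ratios (÷ 0.7353): C 7.984, H 7.988, S 1.000
Ratio ≈ 8:8:1, so the empirical formula is C8H8S
Empirical-formula mass = 136.21 g/mol
n = 137.4 / 136.21 = 1.01 ≈ 1
Molecular formula = empirical formula = C8H8S

C8H8S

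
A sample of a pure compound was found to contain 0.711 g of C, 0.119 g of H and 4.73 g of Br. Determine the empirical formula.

CH2Br

Moles — C: 0.711 / 12.01 = 0.0592 mol; H: 0.119 / 1.008 = 0.1181 mol; Br: 4.73 / 79.90 = 0.0592 mol
Ratios (÷ 0.0592): C 1.000, H 1.994, Br 1.000
≈ 1:2:1 → CH2Br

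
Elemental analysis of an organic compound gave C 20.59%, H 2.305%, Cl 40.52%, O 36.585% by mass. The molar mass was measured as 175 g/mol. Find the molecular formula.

Assume 100 g: 20.59 g C, 2.305 g H, 40.52 g Cl, 36.585 g O.
C: 20.59 g ÷ 12.01 g/mol = 1.714 mol
H: 2.305 g ÷ 1.008 g/mol = 2.287 mol
Cl: 40.52 g ÷ 35.45 g/mol = 1.143 mol
O: 36.585 g ÷ 16.00 g/mol = 2.287 mol
Divide by the smallest (1.143 mol Cl): C 1.500, H 2.001, Cl 1.000, O 2.000
×2: C 3.00, H 4.00, Cl 2.00, O 4.00 → C3H4Cl2O4
Empirical-formula mass = 174.96 g/mol
n = 175 / 174.96 = 1.00 ≈ 1
Molecular formula = empirical formula = C3H4Cl2O4

C3H4Cl2O4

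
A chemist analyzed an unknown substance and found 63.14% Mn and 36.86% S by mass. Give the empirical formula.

MnS

Assume 100 g: 63.14 g Mn, 36.86 g S.
Moles — Mn: 63.14 / 54.94 = 1.149 mol; S: 36.86 / 32.07 = 1.149 mol
Ratios (÷ 1.149): Mn 1.000, S 1.000
Ratio ≈ 1:1, so the empirical formula is MnS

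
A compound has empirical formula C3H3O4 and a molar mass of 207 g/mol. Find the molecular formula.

Empirical-formula mass = 103.05 g/mol
n = 207 / 103.05 = 2.01 ≈ 2
Molecular formula = (C3H3O4)2 = C6H6O8

C6H6O8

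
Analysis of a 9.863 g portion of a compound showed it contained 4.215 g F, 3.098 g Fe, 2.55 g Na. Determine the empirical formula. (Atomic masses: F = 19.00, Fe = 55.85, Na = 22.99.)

F: 4.215 g ÷ 19.00 g/mol = 0.2218 mol
Fe: 3.098 g ÷ 55.85 g/mol = 0.05547 mol
Na: 2.55 g ÷ 22.99 g/mol = 0.1109 mol
Smallest is Fe at 0.05547 mol; normalising gives F 3.999, Fe 1.000, Na 2.000
≈ 4:1:2 → F4FeNa2

F4FeNa2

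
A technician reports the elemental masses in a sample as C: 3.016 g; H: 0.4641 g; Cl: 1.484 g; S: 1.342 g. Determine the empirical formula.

C6H11ClS

n(C) = 3.016/12.01 = 0.2511, n(H) = 0.4641/1.008 = 0.4604, n(Cl) = 1.484/35.45 = 0.04186, n(S) = 1.342/32.07 = 0.04185
Smallest is S at 0.04185 mol; normalising gives C 6.001, H 11.003, Cl 1.000, S 1.000
Ratio ≈ 6:11:1:1, so the empirical formula is C6H11ClS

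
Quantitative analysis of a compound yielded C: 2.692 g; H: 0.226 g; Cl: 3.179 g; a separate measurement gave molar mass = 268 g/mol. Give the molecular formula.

C: 2.692 g ÷ 12.01 g/mol = 0.2241 mol
H: 0.226 g ÷ 1.008 g/mol = 0.2242 mol
Cl: 3.179 g ÷ 35.45 g/mol = 0.08968 mol
Divide by the smallest (0.08968 mol Cl): C 2.500, H 2.500, Cl 1.000
Scaling by 2: C 5.00, H 5.00, Cl 2.00 → C5H5Cl2
Empirical-formula mass = 135.99 g/mol
n = 268 / 135.99 = 1.97 ≈ 2
Molecular formula = (C5H5Cl2)×2 = C10H10Cl4

C10H10Cl4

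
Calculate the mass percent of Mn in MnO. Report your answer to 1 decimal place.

77.4%

Molar mass = 1(54.94) + 1(16.00) = 70.940 g/mol
Mass of Mn per mole = 1 × 54.94 = 54.940 g
% Mn = 54.940 / 70.940 × 100 = 77.4%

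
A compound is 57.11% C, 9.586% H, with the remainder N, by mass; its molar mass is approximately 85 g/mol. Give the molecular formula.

C4H8N2

Assume 100 g: 57.11 g C, 9.586 g H, 33.304 g N.
n(C) = 57.11/12.01 = 4.755, n(H) = 9.586/1.008 = 9.51, n(N) = 33.304/14.01 = 2.377
Ratios (÷ 2.377): C 2.000, H 4.001, N 1.000
→ C2H4N
Empirical-formula mass = 42.06 g/mol
n = 85 / 42.06 = 2.02 ≈ 2
Molecular formula = (C2H4N)×2 = C4H8N2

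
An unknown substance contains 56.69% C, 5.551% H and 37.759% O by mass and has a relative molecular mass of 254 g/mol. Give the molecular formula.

C12H14O6

Assume 100 g: 56.69 g C, 5.551 g H, 37.759 g O.
Moles — C: 56.69 / 12.01 = 4.72 mol; H: 5.551 / 1.008 = 5.507 mol; O: 37.759 / 16.00 = 2.36 mol
Divide by the smallest (2.36 mol O): C 2.000, H 2.334, O 1.000
×3: C 6.00, H 7.00, O 3.00 → C6H7O3
Empirical-formula mass = 127.12 g/mol
n = 254 / 127.12 = 2.00 ≈ 2
Molecular formula = (C6H7O3)×2 = C12H14O6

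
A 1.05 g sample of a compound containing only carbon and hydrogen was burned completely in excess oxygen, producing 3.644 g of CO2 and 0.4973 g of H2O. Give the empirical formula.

mol C = 3.644 / 44.01 = 0.08280; mass C = 0.08280 × 12.01 = 0.9944 g
mol H = 2 × (0.4973 / 18.02) = 0.05519; mass H = 0.05519 × 1.008 = 0.05564 g
Ratios (÷ 0.05519): C 1.500, H 1.000
Scaling by 2: C 3.00, H 2.00 → C3H2

C3H2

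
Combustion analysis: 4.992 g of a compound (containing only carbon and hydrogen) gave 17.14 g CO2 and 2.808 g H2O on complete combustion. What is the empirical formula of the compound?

mol C = 17.14 / 44.01 = 0.3895; mass C = 0.3895 × 12.01 = 4.677 g
mol H = 2 × (2.808 / 18.02) = 0.3117; mass H = 0.3117 × 1.008 = 0.3141 g
Ratios (÷ 0.3117): C 1.250, H 1.000
Scaling by 4: C 5.00, H 4.00 → C5H4

C5H4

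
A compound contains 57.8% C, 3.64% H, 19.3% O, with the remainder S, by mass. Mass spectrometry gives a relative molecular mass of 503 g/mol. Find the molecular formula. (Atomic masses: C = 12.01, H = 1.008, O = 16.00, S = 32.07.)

Assume 100 g: 57.8 g C, 3.64 g H, 19.3 g O, 19.26 g S.
C: 57.8 g ÷ 12.01 g/mol = 4.813 mol
H: 3.64 g ÷ 1.008 g/mol = 3.611 mol
O: 19.3 g ÷ 16.00 g/mol = 1.206 mol
S: 19.26 g ÷ 32.07 g/mol = 0.6006 mol
Smallest is S at 0.6006 mol; normalising gives C 8.014, H 6.013, O 2.009, S 1.000
→ C8H6O2S
Empirical-formula mass = 166.20 g/mol
n = 503 / 166.20 = 3.03 ≈ 3
Molecular formula = (C8H6O2S)×3 = C24H18O6S3

C24H18O6S3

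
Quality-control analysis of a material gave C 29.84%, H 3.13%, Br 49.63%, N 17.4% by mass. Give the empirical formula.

Assume 100 g: 29.84 g C, 3.13 g H, 49.63 g Br, 17.4 g N.
C: 29.84 g ÷ 12.01 g/mol = 2.485 mol
H: 3.13 g ÷ 1.008 g/mol = 3.105 mol
Br: 49.63 g ÷ 79.90 g/mol = 0.6212 mol
N: 17.4 g ÷ 14.01 g/mol = 1.242 mol
Ratios (÷ 0.6212): C 4.000, H 4.999, Br 1.000, N 1.999
≈ 4:5:1:2 → C4H5BrN2

C4H5BrN2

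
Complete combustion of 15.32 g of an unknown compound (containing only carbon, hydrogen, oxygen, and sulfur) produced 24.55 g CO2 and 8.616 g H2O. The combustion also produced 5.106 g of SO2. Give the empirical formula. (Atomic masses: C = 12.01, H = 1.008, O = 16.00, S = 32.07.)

C7H12O4S

mol C = 24.55 / 44.01 = 0.5578; mass C = 0.5578 × 12.01 = 6.700 g
mol H = 2 × (8.616 / 18.02) = 0.9563; mass H = 0.9563 × 1.008 = 0.9639 g
mol S = 5.106 / 64.07 = 0.07969; mass S = 2.556 g
mass O = 15.32 − (10.22) = 5.101 g → mol O = 0.3188
Divide by the smallest (0.07969 mol S): C 7.000, H 11.999, O 4.000, S 1.000
→ C7H12O4S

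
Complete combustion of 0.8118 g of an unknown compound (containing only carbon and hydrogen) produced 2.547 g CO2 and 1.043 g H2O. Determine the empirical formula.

CH2

mol C = 2.547 / 44.01 = 0.05787; mass C = 0.05787 × 12.01 = 0.6951 g
mol H = 2 × (1.043 / 18.02) = 0.1158; mass H = 0.1158 × 1.008 = 0.1167 g
Divide by the smallest (0.05787 mol C): C 1.000, H 2.000
≈ 1:2 → CH2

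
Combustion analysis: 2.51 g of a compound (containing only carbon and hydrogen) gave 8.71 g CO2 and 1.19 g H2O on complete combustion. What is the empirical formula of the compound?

mol C = 8.71 / 44.01 = 0.1979; mass C = 0.1979 × 12.01 = 2.377 g
mol H = 2 × (1.19 / 18.02) = 0.1321; mass H = 0.1321 × 1.008 = 0.1331 g
Divide by the smallest (0.1321 mol H): C 1.498, H 1.000
Multiply by 2: C 3.00, H 2.00 → C3H2

C3H2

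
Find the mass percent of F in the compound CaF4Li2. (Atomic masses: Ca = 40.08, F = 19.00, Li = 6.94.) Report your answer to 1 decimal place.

Molar mass = 1(40.08) + 4(19.00) + 2(6.94) = 129.960 g/mol
Mass of F per mole = 4 × 19.00 = 76.000 g
% F = 76.000 / 129.960 × 100 = 58.5%

58.5%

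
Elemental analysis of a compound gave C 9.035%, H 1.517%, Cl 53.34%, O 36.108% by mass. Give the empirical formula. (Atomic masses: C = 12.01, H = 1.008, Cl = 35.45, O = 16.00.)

Assume 100 g: 9.035 g C, 1.517 g H, 53.34 g Cl, 36.108 g O.
C: 9.035 g ÷ 12.01 g/mol = 0.7523 mol
H: 1.517 g ÷ 1.008 g/mol = 1.505 mol
Cl: 53.34 g ÷ 35.45 g/mol = 1.505 mol
O: 36.108 g ÷ 16.00 g/mol = 2.257 mol
Ratios (÷ 0.7523): C 1.000, H 2.001, Cl 2.000, O 3.000
→ CH2Cl2O3

CH2Cl2O3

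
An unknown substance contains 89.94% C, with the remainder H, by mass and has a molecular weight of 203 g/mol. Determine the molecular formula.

Assume 100 g: 89.94 g C, 10.06 g H.
Moles — C: 89.94 / 12.01 = 7.489 mol; H: 10.06 / 1.008 = 9.98 mol
Divide by the smallest (7.489 mol C): C 1.000, H 1.333
Scaling by 3: C 3.00, H 4.00 → C3H4
Empirical-formula mass = 40.06 g/mol
n = 203 / 40.06 = 5.07 ≈ 5
Molecular formula = (C3H4)×5 = C15H20

C15H20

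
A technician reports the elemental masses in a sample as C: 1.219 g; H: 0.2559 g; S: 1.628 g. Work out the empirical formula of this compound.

C2H5S

Moles — C: 1.219 / 12.01 = 0.1015 mol; H: 0.2559 / 1.008 = 0.2539 mol; S: 1.628 / 32.07 = 0.05076 mol
Smallest is S at 0.05076 mol; normalising gives C 1.999, H 5.001, S 1.000
Ratio ≈ 2:5:1, so the empirical formula is C2H5S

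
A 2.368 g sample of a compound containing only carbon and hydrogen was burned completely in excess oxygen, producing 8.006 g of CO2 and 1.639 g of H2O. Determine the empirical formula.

CH

mol C = 8.006 / 44.01 = 0.1819; mass C = 0.1819 × 12.01 = 2.185 g
mol H = 2 × (1.639 / 18.02) = 0.1819; mass H = 0.1819 × 1.008 = 0.1834 g
Smallest is H at 0.1819 mol; normalising gives C 1.000, H 1.000
→ CH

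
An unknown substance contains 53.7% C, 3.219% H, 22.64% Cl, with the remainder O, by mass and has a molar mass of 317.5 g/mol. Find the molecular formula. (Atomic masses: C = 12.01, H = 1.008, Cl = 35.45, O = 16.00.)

Assume 100 g: 53.7 g C, 3.219 g H, 22.64 g Cl, 20.441 g O.
Moles — C: 53.7 / 12.01 = 4.471 mol; H: 3.219 / 1.008 = 3.193 mol; Cl: 22.64 / 35.45 = 0.6386 mol; O: 20.441 / 16.00 = 1.278 mol
Divide by the smallest (0.6386 mol Cl): C 7.001, H 5.000, Cl 1.000, O 2.000
→ C7H5ClO2
Empirical-formula mass = 156.56 g/mol
n = 317.5 / 156.56 = 2.03 ≈ 2
Molecular formula = (C7H5ClO2)×2 = C14H10Cl2O4

C14H10Cl2O4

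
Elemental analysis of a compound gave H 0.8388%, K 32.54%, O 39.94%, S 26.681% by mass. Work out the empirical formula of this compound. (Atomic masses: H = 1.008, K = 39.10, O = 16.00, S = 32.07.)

Assume 100 g: 0.8388 g H, 32.54 g K, 39.94 g O, 26.681 g S.
H: 0.8388 g ÷ 1.008 g/mol = 0.8321 mol
K: 32.54 g ÷ 39.10 g/mol = 0.8322 mol
O: 39.94 g ÷ 16.00 g/mol = 2.496 mol
S: 26.681 g ÷ 32.07 g/mol = 0.832 mol
Ratios (÷ 0.832): H 1.000, K 1.000, O 3.000, S 1.000
Ratio ≈ 1:1:3:1, so the empirical formula is HKO3S

HKO3S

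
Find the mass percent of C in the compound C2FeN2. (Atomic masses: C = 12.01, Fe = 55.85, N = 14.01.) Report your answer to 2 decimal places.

Molar mass = 2(12.01) + 1(55.85) + 2(14.01) = 107.890 g/mol
Mass of C per mole = 2 × 12.01 = 24.020 g
% C = 24.020 / 107.890 × 100 = 22.26%

22.26%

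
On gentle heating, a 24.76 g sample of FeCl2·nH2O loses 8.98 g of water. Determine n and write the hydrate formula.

Mass of anhydrous FeCl2 = 24.76 − 8.98 = 15.78 g
mol H2O = 8.98 / 18.02 = 0.4983
Molar mass of FeCl2 = 126.75 g/mol → mol FeCl2 = 15.78 / 126.75 = 0.1245
n = 0.4983 / 0.1245 = 4.00 ≈ 4 → FeCl2·4H2O

FeCl2·4H2O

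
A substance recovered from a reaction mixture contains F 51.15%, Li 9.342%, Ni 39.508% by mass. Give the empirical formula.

Assume 100 g: 51.15 g F, 9.342 g Li, 39.508 g Ni.
n(F) = 51.15/19.00 = 2.692, n(Li) = 9.342/6.94 = 1.346, n(Ni) = 39.508/58.69 = 0.6732
Ratios (÷ 0.6732): F 3.999, Li 2.000, Ni 1.000
Ratio ≈ 4:2:1, so the empirical formula is F4Li2Ni

F4Li2Ni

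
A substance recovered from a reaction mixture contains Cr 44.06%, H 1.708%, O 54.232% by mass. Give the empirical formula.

CrH2O4

Assume 100 g: 44.06 g Cr, 1.708 g H, 54.232 g O.
n(Cr) = 44.06/52.00 = 0.8473, n(H) = 1.708/1.008 = 1.694, n(O) = 54.232/16.00 = 3.389
Ratios (÷ 0.8473): Cr 1.000, H 2.000, O 4.000
→ CrH2O4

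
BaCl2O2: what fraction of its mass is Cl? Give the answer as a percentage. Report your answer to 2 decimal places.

29.51%

Molar mass = 1(137.33) + 2(35.45) + 2(16.00) = 240.230 g/mol
Mass of Cl per mole = 2 × 35.45 = 70.900 g
% Cl = 70.900 / 240.230 × 100 = 29.51%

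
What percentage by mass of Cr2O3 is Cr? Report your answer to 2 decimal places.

Molar mass = 2(52.00) + 3(16.00) = 152.000 g/mol
Mass of Cr per mole = 2 × 52.00 = 104.000 g
% Cr = 104.000 / 152.000 × 100 = 68.42%

68.42%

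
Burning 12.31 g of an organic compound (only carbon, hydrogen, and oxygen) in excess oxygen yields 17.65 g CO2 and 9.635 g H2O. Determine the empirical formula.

C3H8O3

mol C = 17.65 / 44.01 = 0.4010; mass C = 0.4010 × 12.01 = 4.817 g
mol H = 2 × (9.635 / 18.02) = 1.069; mass H = 1.069 × 1.008 = 1.078 g
mass O = 12.31 − (5.894) = 6.416 g → mol O = 0.4010
Smallest is O at 0.401 mol; normalising gives C 1.000, H 2.667, O 1.000
Scaling by 3: C 3.00, H 8.00, O 3.00 → C3H8O3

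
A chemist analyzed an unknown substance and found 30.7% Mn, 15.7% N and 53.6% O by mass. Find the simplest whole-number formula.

MnN2O6

Assume 100 g: 30.7 g Mn, 15.7 g N, 53.6 g O.
Mn: 30.7 g ÷ 54.94 g/mol = 0.5588 mol
N: 15.7 g ÷ 14.01 g/mol = 1.121 mol
O: 53.6 g ÷ 16.00 g/mol = 3.35 mol
Divide by the smallest (0.5588 mol Mn): Mn 1.000, N 2.005, O 5.995
Ratio ≈ 1:2:6, so the empirical formula is MnN2O6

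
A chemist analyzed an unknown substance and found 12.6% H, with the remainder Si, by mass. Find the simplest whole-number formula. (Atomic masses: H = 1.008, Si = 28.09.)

H4Si

Assume 100 g: 12.6 g H, 87.4 g Si.
Moles — H: 12.6 / 1.008 = 12.5 mol; Si: 87.4 / 28.09 = 3.111 mol
Divide by the smallest (3.111 mol Si): H 4.017, Si 1.000
→ H4Si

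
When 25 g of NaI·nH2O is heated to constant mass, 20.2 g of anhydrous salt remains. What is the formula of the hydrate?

NaI·2H2O

Mass of water lost = 25 − 20.2 = 4.8 g → 4.8 / 18.02 = 0.2664 mol H2O
Molar mass of NaI = 149.89 g/mol → mol NaI = 20.2 / 149.89 = 0.1348
n = 0.2664 / 0.1348 = 1.98 ≈ 2 → NaI·2H2O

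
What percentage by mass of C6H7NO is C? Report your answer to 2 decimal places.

66.03%

Molar mass = 6(12.01) + 7(1.008) + 1(14.01) + 1(16.00) = 109.126 g/mol
Mass of C per mole = 6 × 12.01 = 72.060 g
% C = 72.060 / 109.126 × 100 = 66.03%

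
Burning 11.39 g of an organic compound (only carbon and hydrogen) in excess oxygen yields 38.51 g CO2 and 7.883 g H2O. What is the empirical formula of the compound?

CH

mol C = 38.51 / 44.01 = 0.8750; mass C = 0.8750 × 12.01 = 10.51 g
mol H = 2 × (7.883 / 18.02) = 0.8749; mass H = 0.8749 × 1.008 = 0.8819 g
Ratios (÷ 0.8749): C 1.000, H 1.000
≈ 1:1 → CH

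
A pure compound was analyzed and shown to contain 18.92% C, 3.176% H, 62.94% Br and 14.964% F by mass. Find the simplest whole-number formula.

C2H4BrF

Assume 100 g: 18.92 g C, 3.176 g H, 62.94 g Br, 14.964 g F.
C: 18.92 g ÷ 12.01 g/mol = 1.575 mol
H: 3.176 g ÷ 1.008 g/mol = 3.151 mol
Br: 62.94 g ÷ 79.90 g/mol = 0.7877 mol
F: 14.964 g ÷ 19.00 g/mol = 0.7876 mol
Ratios (÷ 0.7876): C 2.000, H 4.001, Br 1.000, F 1.000
→ C2H4BrF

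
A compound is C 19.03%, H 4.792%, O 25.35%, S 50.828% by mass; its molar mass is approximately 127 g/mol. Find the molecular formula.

Assume 100 g: 19.03 g C, 4.792 g H, 25.35 g O, 50.828 g S.
C: 19.03 g ÷ 12.01 g/mol = 1.585 mol
H: 4.792 g ÷ 1.008 g/mol = 4.754 mol
O: 25.35 g ÷ 16.00 g/mol = 1.584 mol
S: 50.828 g ÷ 32.07 g/mol = 1.585 mol
Divide by the smallest (1.584 mol O): C 1.000, H 3.001, O 1.000, S 1.000
≈ 1:3:1:1 → CH3OS
Empirical-formula mass = 63.10 g/mol
n = 127 / 63.10 = 2.01 ≈ 2
Molecular formula = (CH3OS)×2 = C2H6O2S2

C2H6O2S2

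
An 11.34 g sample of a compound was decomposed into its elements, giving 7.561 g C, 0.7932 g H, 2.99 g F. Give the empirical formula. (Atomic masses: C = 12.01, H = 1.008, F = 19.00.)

C4H5F

C: 7.561 g ÷ 12.01 g/mol = 0.6296 mol
H: 0.7932 g ÷ 1.008 g/mol = 0.7869 mol
F: 2.99 g ÷ 19.00 g/mol = 0.1574 mol
Ratios (÷ 0.1574): C 4.001, H 5.000, F 1.000
≈ 4:5:1 → C4H5F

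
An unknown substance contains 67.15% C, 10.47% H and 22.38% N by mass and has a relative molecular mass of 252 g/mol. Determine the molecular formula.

Assume 100 g: 67.15 g C, 10.47 g H, 22.38 g N.
C: 67.15 g ÷ 12.01 g/mol = 5.591 mol
H: 10.47 g ÷ 1.008 g/mol = 10.39 mol
N: 22.38 g ÷ 14.01 g/mol = 1.597 mol
Ratios (÷ 1.597): C 3.500, H 6.502, N 1.000
Scaling by 2: C 7.00, H 13.00, N 2.00 → C7H13N2
Empirical-formula mass = 125.19 g/mol
n = 252 / 125.19 = 2.01 ≈ 2
Molecular formula = (C7H13N2)×2 = C14H26N4

C14H26N4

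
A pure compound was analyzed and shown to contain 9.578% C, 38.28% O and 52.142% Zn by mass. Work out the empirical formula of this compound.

CO3Zn

Assume 100 g: 9.578 g C, 38.28 g O, 52.142 g Zn.
C: 9.578 g ÷ 12.01 g/mol = 0.7975 mol
O: 38.28 g ÷ 16.00 g/mol = 2.393 mol
Zn: 52.142 g ÷ 65.38 g/mol = 0.7975 mol
Ratios (÷ 0.7975): C 1.000, O 3.000, Zn 1.000
Ratio ≈ 1:3:1, so the empirical formula is CO3Zn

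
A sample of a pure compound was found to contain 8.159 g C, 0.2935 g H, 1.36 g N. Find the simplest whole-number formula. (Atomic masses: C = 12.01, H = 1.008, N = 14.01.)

C7H3N

n(C) = 8.159/12.01 = 0.6794, n(H) = 0.2935/1.008 = 0.2912, n(N) = 1.36/14.01 = 0.09707
Smallest is N at 0.09707 mol; normalising gives C 6.998, H 2.999, N 1.000
≈ 7:3:1 → C7H3N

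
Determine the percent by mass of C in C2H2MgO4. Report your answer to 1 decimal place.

21.0%

Molar mass = 2(12.01) + 2(1.008) + 1(24.31) + 4(16.00) = 114.346 g/mol
Mass of C per mole = 2 × 12.01 = 24.020 g
% C = 24.020 / 114.346 × 100 = 21.0%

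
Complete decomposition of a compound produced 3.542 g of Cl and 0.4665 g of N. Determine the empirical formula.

Moles — Cl: 3.542 / 35.45 = 0.09992 mol; N: 0.4665 / 14.01 = 0.0333 mol
Divide by the smallest (0.0333 mol N): Cl 3.001, N 1.000
Ratio ≈ 3:1, so the empirical formula is Cl3N

Cl3N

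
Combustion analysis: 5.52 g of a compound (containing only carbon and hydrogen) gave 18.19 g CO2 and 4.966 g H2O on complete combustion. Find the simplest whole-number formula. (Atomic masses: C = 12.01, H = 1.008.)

mol C = 18.19 / 44.01 = 0.4133; mass C = 0.4133 × 12.01 = 4.964 g
mol H = 2 × (4.966 / 18.02) = 0.5512; mass H = 0.5512 × 1.008 = 0.5556 g
Ratios (÷ 0.4133): C 1.000, H 1.334
Scaling by 3: C 3.00, H 4.00 → C3H4

C3H4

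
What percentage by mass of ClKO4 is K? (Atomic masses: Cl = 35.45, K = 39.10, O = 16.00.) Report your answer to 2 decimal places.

Molar mass = 1(35.45) + 1(39.10) + 4(16.00) = 138.550 g/mol
Mass of K per mole = 1 × 39.10 = 39.100 g
% K = 39.100 / 138.550 × 100 = 28.22%

28.22%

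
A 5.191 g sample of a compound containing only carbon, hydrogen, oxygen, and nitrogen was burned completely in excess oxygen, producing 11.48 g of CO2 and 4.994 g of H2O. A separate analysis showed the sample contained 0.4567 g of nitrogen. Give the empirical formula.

mol C = 11.48 / 44.01 = 0.2608; mass C = 0.2608 × 12.01 = 3.133 g
mol H = 2 × (4.994 / 18.02) = 0.5543; mass H = 0.5543 × 1.008 = 0.5587 g
mol N = 0.4567 / 14.01 = 0.03260
mass O = 5.191 − (4.148) = 1.043 g → mol O = 0.06517
Smallest is N at 0.0326 mol; normalising gives C 8.002, H 17.003, N 1.000, O 1.999
≈ 8:17:1:2 → C8H17NO2

C8H17NO2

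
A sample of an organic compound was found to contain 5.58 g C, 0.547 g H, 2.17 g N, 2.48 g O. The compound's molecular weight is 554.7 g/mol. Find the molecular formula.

C24H28N8O8

C: 5.58 g ÷ 12.01 g/mol = 0.4646 mol
H: 0.547 g ÷ 1.008 g/mol = 0.5427 mol
N: 2.17 g ÷ 14.01 g/mol = 0.1549 mol
O: 2.48 g ÷ 16.00 g/mol = 0.155 mol
Divide by the smallest (0.1549 mol N): C 3.000, H 3.504, N 1.000, O 1.001
×2: C 6.00, H 7.01, N 2.00, O 2.00 → C6H7N2O2
Empirical-formula mass = 139.14 g/mol
n = 554.7 / 139.14 = 3.99 ≈ 4
Molecular formula = (C6H7N2O2)×4 = C24H28N8O8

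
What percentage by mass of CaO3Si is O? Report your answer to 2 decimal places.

Molar mass = 1(40.08) + 3(16.00) + 1(28.09) = 116.170 g/mol
Mass of O per mole = 3 × 16.00 = 48.000 g
% O = 48.000 / 116.170 × 100 = 41.32%

41.32%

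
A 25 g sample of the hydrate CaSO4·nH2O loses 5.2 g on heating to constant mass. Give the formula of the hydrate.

Mass of anhydrous CaSO4 = 25 − 5.2 = 19.8 g
mol H2O = 5.2 / 18.02 = 0.2886
Molar mass of CaSO4 = 136.15 g/mol → mol CaSO4 = 19.8 / 136.15 = 0.1454
n = 0.2886 / 0.1454 = 1.98 ≈ 2 → CaSO4·2H2O

CaSO4·2H2O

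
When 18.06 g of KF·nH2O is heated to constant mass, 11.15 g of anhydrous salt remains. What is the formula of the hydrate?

Mass of water lost = 18.06 − 11.15 = 6.91 g → 6.91 / 18.02 = 0.3835 mol H2O
Molar mass of KF = 58.10 g/mol → mol KF = 11.15 / 58.10 = 0.1919
n = 0.3835 / 0.1919 = 2.00 ≈ 2 → KF·2H2O

KF·2H2O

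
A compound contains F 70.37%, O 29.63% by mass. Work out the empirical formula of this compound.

F2O

Assume 100 g: 70.37 g F, 29.63 g O.
Moles — F: 70.37 / 19.00 = 3.704 mol; O: 29.63 / 16.00 = 1.852 mol
Ratios (÷ 1.852): F 2.000, O 1.000
→ F2O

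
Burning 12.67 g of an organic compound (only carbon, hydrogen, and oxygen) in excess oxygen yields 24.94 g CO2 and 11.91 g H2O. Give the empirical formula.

mol C = 24.94 / 44.01 = 0.5667; mass C = 0.5667 × 12.01 = 6.806 g
mol H = 2 × (11.91 / 18.02) = 1.322; mass H = 1.322 × 1.008 = 1.332 g
mass O = 12.67 − (8.138) = 4.532 g → mol O = 0.2832
Smallest is O at 0.2832 mol; normalising gives C 2.001, H 4.667, O 1.000
Scaling by 3: C 6.00, H 14.00, O 3.00 → C6H14O3

C6H14O3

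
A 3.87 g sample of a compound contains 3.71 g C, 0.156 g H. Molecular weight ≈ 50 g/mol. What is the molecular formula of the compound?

C4H2

Moles — C: 3.71 / 12.01 = 0.3089 mol; H: 0.156 / 1.008 = 0.1548 mol
Smallest is H at 0.1548 mol; normalising gives C 1.996, H 1.000
→ C2H
Empirical-formula mass = 25.03 g/mol
n = 50 / 25.03 = 2.00 ≈ 2
Molecular formula = (C2H)×2 = C4H2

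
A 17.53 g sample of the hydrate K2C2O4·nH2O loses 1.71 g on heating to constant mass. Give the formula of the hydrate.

K2C2O4·H2O

Mass of anhydrous K2C2O4 = 17.53 − 1.71 = 15.82 g
mol H2O = 1.71 / 18.02 = 0.09489
Molar mass of K2C2O4 = 166.22 g/mol → mol K2C2O4 = 15.82 / 166.22 = 0.09518
n = 0.09489 / 0.09518 = 1.00 ≈ 1 → K2C2O4·H2O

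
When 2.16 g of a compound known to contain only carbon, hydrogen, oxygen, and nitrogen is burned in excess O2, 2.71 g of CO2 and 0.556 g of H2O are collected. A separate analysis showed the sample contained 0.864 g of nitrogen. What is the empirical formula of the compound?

C2H2N2O

mol C = 2.71 / 44.01 = 0.06158; mass C = 0.06158 × 12.01 = 0.7395 g
mol H = 2 × (0.556 / 18.02) = 0.06171; mass H = 0.06171 × 1.008 = 0.06220 g
mol N = 0.864 / 14.01 = 0.06167
mass O = 2.16 − (1.666) = 0.4943 g → mol O = 0.03089
Divide by the smallest (0.03089 mol O): C 1.993, H 1.998, N 1.996, O 1.000
Ratio ≈ 2:2:2:1, so the empirical formula is C2H2N2O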